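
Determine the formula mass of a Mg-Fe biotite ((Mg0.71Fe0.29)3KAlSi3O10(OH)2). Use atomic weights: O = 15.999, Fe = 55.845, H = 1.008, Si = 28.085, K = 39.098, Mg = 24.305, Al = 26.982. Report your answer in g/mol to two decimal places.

M = 2.13*24.305 + 0.87*55.845 + 1*39.098 + 1*26.982 + 3*28.085 + 12*15.999 + 2*1.008

444.69 g/mol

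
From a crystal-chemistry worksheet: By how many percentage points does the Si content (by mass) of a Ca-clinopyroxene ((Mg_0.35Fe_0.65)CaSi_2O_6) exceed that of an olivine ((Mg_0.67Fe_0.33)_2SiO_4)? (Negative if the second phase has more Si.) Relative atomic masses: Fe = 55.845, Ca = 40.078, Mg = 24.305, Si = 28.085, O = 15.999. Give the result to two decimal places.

6.31 percentage points

M((Mg_0.35Fe_0.65)CaSi_2O_6) = 237.048 g/mol, so wt% Si = 56.170/237.048 × 100 = 23.70%.
M((Mg_0.67Fe_0.33)_2SiO_4) = 161.507 g/mol, so wt% Si = 28.085/161.507 × 100 = 17.39%.
23.70 − 17.39 = 6.31 pp.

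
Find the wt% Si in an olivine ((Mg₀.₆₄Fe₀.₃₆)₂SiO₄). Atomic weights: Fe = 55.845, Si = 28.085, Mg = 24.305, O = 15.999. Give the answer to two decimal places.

Molar mass of (Mg₀.₆₄Fe₀.₃₆)₂SiO₄: 1.28*24.305 + 0.72*55.845 + 1*28.085 + 4*15.999 = 163.400 g/mol.
Mass of Si per formula unit: 1 × 28.085 = 28.085 g.
Weight fraction Si = 28.085 / 163.400 = 0.1719.

17.19 weight percent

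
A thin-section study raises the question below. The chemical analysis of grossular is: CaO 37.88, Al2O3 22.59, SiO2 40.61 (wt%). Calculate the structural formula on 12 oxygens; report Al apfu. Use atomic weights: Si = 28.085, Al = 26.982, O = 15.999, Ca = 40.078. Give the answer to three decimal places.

1.975 Al apfu

CaO: 37.88/56.077 = 0.67550 mol → 0.67550 mol Ca, 0.67550 mol O.
Al2O3: 22.59/101.961 = 0.22156 mol → 0.44312 mol Al, 0.66468 mol O.
SiO2: 40.61/60.083 = 0.67590 mol → 0.67590 mol Si, 1.35180 mol O.
Total oxygen = 2.69198 mol. Normalization factor = 12/2.69198 = 4.45769.
Al per 12 O = 0.44312 × 4.45769 = 1.975.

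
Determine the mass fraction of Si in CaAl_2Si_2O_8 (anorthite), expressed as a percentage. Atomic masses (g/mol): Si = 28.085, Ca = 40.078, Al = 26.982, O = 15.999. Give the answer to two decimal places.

Molar mass of CaAl_2Si_2O_8: 1·40.078 + 2·26.982 + 2·28.085 + 8·15.999 = 278.204 g/mol.
Mass of Si per formula unit: 2 × 28.085 = 56.170 g.
Weight fraction Si = 56.170 / 278.204 = 0.2019.

20.19 weight percent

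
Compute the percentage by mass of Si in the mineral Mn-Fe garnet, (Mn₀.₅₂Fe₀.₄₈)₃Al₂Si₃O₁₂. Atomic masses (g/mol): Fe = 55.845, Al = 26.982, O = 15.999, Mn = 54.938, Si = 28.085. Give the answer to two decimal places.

Formula mass = 1.56×54.938 + 1.44×55.845 + 2×26.982 + 3×28.085 + 12×15.999 = 496.327 g/mol, of which 84.255 g is Si.
So Si makes up 84.255/496.327 = 0.1698 of the mass, i.e. 16.98%.

16.98 weight percent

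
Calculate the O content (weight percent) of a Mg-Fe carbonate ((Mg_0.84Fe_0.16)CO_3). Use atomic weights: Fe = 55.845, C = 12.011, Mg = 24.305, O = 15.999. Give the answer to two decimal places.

53.71 weight percent

Molar mass of (Mg_0.84Fe_0.16)CO_3: 0.84×24.305 + 0.16×55.845 + 1×12.011 + 3×15.999 = 89.359 g/mol.
Mass of O per formula unit: 3 × 15.999 = 47.997 g.
Weight fraction O = 47.997 / 89.359 = 0.5371.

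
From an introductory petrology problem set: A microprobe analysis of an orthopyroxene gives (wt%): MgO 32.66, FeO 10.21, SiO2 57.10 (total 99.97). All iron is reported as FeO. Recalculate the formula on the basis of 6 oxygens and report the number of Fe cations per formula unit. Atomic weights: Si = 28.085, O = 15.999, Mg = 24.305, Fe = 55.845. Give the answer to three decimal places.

32.66 wt% MgO ÷ 40.304 g/mol = 0.81034 mol, giving 0.81034 Mg and 0.81034 O.
10.21 wt% FeO ÷ 71.844 g/mol = 0.14211 mol, giving 0.14211 Fe and 0.14211 O.
57.10 wt% SiO2 ÷ 60.083 g/mol = 0.95035 mol, giving 0.95035 Si and 1.90070 O.
Oxygen sums to 2.85315; scaling by 6/2.85315 = 2.10294 puts the formula on 6 O.
Fe: 0.14211 × 2.10294 = 0.299 atoms per formula unit.

0.299 Fe apfu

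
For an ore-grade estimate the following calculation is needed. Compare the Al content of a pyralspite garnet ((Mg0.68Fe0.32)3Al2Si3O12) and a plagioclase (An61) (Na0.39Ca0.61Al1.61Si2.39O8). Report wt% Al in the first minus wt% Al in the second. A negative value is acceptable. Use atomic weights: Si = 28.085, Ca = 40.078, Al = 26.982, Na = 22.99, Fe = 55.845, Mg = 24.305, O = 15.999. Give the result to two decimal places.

-3.52 percentage points

M((Mg0.68Fe0.32)3Al2Si3O12) = 433.400 g/mol, so wt% Al = 53.964/433.400 × 100 = 12.45%.
M(Na0.39Ca0.61Al1.61Si2.39O8) = 271.970 g/mol, so wt% Al = 43.441/271.970 × 100 = 15.97%.
12.45 − 15.97 = -3.52 pp.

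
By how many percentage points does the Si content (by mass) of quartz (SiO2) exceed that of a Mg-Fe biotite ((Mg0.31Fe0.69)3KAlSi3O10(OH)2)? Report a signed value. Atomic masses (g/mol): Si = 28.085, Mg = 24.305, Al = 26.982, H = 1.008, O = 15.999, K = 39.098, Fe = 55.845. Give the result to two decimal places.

Si in SiO2: molar mass 60.083 g/mol; 1×28.085 = 28.085 g → 46.74 wt%.
Si in (Mg0.31Fe0.69)3KAlSi3O10(OH)2: molar mass 482.542 g/mol; 3×28.085 = 84.255 g → 17.46 wt%.
Difference = 46.74 − 17.46 = 29.28 percentage points.

29.28 percentage points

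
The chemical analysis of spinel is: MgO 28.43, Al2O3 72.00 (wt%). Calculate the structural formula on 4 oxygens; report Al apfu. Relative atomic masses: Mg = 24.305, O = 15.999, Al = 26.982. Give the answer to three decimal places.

2.001 Al apfu

MgO: 28.43/40.304 = 0.70539 mol → 0.70539 mol Mg, 0.70539 mol O.
Al2O3: 72.00/101.961 = 0.70615 mol → 1.41230 mol Al, 2.11845 mol O.
Total oxygen = 2.82384 mol. Normalization factor = 4/2.82384 = 1.41651.
Al per 4 O = 1.41230 × 1.41651 = 2.001.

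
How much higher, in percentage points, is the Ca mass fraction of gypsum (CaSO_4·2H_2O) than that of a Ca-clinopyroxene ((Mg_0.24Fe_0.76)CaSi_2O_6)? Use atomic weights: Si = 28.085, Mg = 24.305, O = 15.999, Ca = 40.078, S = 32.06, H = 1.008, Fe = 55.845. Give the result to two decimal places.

Ca in CaSO_4·2H_2O: molar mass 172.164 g/mol; 1×40.078 = 40.078 g → 23.28 wt%.
Ca in (Mg_0.24Fe_0.76)CaSi_2O_6: molar mass 240.517 g/mol; 1×40.078 = 40.078 g → 16.66 wt%.
Difference = 23.28 − 16.66 = 6.62 percentage points.

6.62 percentage points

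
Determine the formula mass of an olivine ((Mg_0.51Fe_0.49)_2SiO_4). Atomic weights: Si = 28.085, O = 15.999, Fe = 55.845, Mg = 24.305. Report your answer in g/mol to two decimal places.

171.60 g/mol

M = 1.02*24.305 + 0.98*55.845 + 1*28.085 + 4*15.999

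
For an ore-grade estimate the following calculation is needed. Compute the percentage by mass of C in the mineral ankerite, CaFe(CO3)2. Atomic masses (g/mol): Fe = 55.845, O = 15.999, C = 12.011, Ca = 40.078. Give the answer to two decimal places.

11.12 weight percent

Formula mass = 1·40.078 + 1·55.845 + 2·12.011 + 6·15.999 = 215.939 g/mol, of which 24.022 g is C.
So C makes up 24.022/215.939 = 0.1112 of the mass, i.e. 11.12%.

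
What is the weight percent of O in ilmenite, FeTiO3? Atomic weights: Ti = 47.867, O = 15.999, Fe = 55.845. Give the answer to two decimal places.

31.64 weight percent

Formula mass = 1*55.845 + 1*47.867 + 3*15.999 = 151.709 g/mol, of which 47.997 g is O.
So O makes up 47.997/151.709 = 0.3164 of the mass, i.e. 31.64%.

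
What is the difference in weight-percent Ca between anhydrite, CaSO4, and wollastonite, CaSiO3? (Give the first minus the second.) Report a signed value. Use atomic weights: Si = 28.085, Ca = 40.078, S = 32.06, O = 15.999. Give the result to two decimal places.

Ca in CaSO4: molar mass 136.134 g/mol; 1×40.078 = 40.078 g → 29.44 wt%.
Ca in CaSiO3: molar mass 116.160 g/mol; 1×40.078 = 40.078 g → 34.50 wt%.
Difference = 29.44 − 34.50 = -5.06 percentage points.

-5.06 percentage points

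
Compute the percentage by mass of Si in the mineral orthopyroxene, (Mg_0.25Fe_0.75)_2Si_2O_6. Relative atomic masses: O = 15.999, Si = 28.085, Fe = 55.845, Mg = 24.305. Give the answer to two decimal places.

Formula mass = 0.50×24.305 + 1.50×55.845 + 2×28.085 + 6×15.999 = 248.084 g/mol, of which 56.170 g is Si.
So Si makes up 56.170/248.084 = 0.2264 of the mass, i.e. 22.64%.

22.64 mass %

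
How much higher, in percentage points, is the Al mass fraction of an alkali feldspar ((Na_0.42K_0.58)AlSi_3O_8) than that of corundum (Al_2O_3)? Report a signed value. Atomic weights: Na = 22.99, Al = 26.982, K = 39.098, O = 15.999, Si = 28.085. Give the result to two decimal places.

-42.99 percentage points

First mineral: 26.982 g Al in 271.562 g formula = 9.94 wt% Al.
Second mineral: 53.964 g Al in 101.961 g formula = 52.93 wt% Al.
9.94% − 52.93% gives a difference of -42.99 percentage points.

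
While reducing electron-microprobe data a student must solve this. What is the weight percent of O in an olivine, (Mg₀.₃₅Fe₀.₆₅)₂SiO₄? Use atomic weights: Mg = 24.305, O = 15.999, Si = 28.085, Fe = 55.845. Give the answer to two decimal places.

Molar mass of (Mg₀.₃₅Fe₀.₆₅)₂SiO₄: 0.70×24.305 + 1.30×55.845 + 1×28.085 + 4×15.999 = 181.693 g/mol.
Mass of O per formula unit: 4 × 15.999 = 63.996 g.
Weight fraction O = 63.996 / 181.693 = 0.3522.

35.22 mass %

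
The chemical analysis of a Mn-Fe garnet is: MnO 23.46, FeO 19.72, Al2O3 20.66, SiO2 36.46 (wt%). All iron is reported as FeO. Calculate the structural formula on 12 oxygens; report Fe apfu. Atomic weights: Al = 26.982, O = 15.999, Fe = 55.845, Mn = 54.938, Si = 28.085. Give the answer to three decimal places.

1.357 Fe apfu

MnO: 23.46/70.937 = 0.33072 mol → 0.33072 mol Mn, 0.33072 mol O.
FeO: 19.72/71.844 = 0.27448 mol → 0.27448 mol Fe, 0.27448 mol O.
Al2O3: 20.66/101.961 = 0.20263 mol → 0.40526 mol Al, 0.60789 mol O.
SiO2: 36.46/60.083 = 0.60683 mol → 0.60683 mol Si, 1.21366 mol O.
Total oxygen = 2.42675 mol. Normalization factor = 12/2.42675 = 4.94489.
Fe per 12 O = 0.27448 × 4.94489 = 1.357.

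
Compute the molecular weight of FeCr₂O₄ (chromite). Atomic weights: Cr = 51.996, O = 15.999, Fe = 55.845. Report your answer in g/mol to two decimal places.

Fe: 1 × 55.845 = 55.8450
Cr: 2 × 51.996 = 103.9920
O: 4 × 15.999 = 63.9960
Summing the contributions gives the formula mass.

223.83 g/mol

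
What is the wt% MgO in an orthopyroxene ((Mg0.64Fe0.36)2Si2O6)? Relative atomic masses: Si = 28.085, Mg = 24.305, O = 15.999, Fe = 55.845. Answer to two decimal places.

Molar mass of (Mg0.64Fe0.36)2Si2O6 = 1.28·24.305 + 0.72·55.845 + 2·28.085 + 6·15.999 = 223.483 g/mol.
Each formula unit contains 1.28 Mg, equivalent to 1.28/1 = 1.2800 mol MgO.
M(MgO) = 1×24.305 + 1×15.999 = 40.304 g/mol.
Mass of MgO per formula unit = 1.2800 × 40.304 = 51.589 g.
MgO wt% = 51.589 / 223.483 × 100 = 23.08%.

23.08 wt%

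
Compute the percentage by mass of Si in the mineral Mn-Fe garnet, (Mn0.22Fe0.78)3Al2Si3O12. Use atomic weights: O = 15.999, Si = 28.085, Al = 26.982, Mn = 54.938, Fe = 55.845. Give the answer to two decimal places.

16.95 mass %

M((Mn0.22Fe0.78)3Al2Si3O12) = 497.143 g/mol.
Si contributes 3 × 28.085 = 84.255 g per mole.
84.255/497.143 = 0.1695 → 16.95%.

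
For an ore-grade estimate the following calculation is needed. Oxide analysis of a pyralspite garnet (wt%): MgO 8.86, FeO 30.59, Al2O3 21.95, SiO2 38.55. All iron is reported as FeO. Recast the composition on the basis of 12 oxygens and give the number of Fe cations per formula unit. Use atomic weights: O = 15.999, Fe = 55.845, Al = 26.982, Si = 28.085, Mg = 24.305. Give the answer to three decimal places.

1.984 Fe apfu

8.86 wt% MgO ÷ 40.304 g/mol = 0.21983 mol, giving 0.21983 Mg and 0.21983 O.
30.59 wt% FeO ÷ 71.844 g/mol = 0.42578 mol, giving 0.42578 Fe and 0.42578 O.
21.95 wt% Al2O3 ÷ 101.961 g/mol = 0.21528 mol, giving 0.43056 Al and 0.64584 O.
38.55 wt% SiO2 ÷ 60.083 g/mol = 0.64161 mol, giving 0.64161 Si and 1.28322 O.
Oxygen sums to 2.57467; scaling by 12/2.57467 = 4.66079 puts the formula on 12 O.
Fe: 0.42578 × 4.66079 = 1.984 atoms per formula unit.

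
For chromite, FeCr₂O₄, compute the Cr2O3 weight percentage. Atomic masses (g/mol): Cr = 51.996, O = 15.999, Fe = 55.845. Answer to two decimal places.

67.90 wt%

Formula mass = 223.833 g/mol.
2 Cr → 1.0000 mol Cr2O3 per formula unit; M(Cr2O3) = 151.989, so Cr2O3 mass = 151.989 g.
151.989/223.833 × 100 = 67.90 wt%.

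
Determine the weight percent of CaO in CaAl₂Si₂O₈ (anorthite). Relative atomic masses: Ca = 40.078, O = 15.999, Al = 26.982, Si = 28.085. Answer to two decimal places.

M(CaAl₂Si₂O₈) = 278.204 g/mol; M(CaO) = 56.077 g/mol.
Moles CaO per formula unit = 1 Ca ÷ 1 = 1.0000.
CaO fraction = (1.0000 × 56.077) / 278.204 = 56.077/278.204 = 0.2016.

20.16 wt%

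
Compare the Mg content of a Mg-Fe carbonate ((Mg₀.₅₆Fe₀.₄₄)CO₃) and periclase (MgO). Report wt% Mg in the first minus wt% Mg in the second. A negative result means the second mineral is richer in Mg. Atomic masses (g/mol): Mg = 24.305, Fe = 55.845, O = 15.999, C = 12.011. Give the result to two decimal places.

-46.44 percentage points

First mineral: 13.611 g Mg in 98.191 g formula = 13.86 wt% Mg.
Second mineral: 24.305 g Mg in 40.304 g formula = 60.30 wt% Mg.
13.86% − 60.30% gives a difference of -46.44 percentage points.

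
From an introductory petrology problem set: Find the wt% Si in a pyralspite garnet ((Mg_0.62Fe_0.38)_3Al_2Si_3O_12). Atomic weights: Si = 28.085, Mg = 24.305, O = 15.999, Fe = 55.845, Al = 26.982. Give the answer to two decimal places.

Molar mass of (Mg_0.62Fe_0.38)_3Al_2Si_3O_12: 1.86×24.305 + 1.14×55.845 + 2×26.982 + 3×28.085 + 12×15.999 = 439.078 g/mol.
Mass of Si per formula unit: 3 × 28.085 = 84.255 g.
Weight fraction Si = 84.255 / 439.078 = 0.1919.

19.19 mass %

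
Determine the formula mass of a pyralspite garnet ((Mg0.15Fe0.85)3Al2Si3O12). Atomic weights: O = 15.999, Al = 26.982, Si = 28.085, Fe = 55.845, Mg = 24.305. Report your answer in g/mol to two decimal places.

The formula mass is the sum 0.45×24.305 + 2.55×55.845 + 2×26.982 + 3×28.085 + 12×15.999.

483.55 g/mol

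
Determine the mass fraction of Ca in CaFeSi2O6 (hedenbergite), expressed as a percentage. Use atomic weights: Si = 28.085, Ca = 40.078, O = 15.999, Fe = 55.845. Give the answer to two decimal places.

M(CaFeSi2O6) = 248.087 g/mol.
Ca contributes 1 × 40.078 = 40.078 g per mole.
40.078/248.087 = 0.1615 → 16.15%.

16.15 wt%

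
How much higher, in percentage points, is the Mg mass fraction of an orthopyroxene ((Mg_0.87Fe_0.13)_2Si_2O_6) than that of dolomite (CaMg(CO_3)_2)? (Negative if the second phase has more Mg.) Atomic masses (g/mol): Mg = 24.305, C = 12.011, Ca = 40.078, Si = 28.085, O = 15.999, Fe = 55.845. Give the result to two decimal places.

M((Mg_0.87Fe_0.13)_2Si_2O_6) = 208.974 g/mol, so wt% Mg = 42.291/208.974 × 100 = 20.24%.
M(CaMg(CO_3)_2) = 184.399 g/mol, so wt% Mg = 24.305/184.399 × 100 = 13.18%.
20.24 − 13.18 = 7.06 pp.

7.06 percentage points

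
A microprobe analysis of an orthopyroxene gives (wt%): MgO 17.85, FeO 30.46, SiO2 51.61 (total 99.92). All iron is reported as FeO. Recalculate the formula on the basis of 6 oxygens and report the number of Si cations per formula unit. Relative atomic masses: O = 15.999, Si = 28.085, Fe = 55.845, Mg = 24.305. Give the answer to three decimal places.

MgO (M=40.304): mol = 0.44288; Mg = 0.44288, O = 0.44288.
FeO (M=71.844): mol = 0.42397; Fe = 0.42397, O = 0.42397.
SiO2 (M=60.083): mol = 0.85898; Si = 0.85898, O = 1.71796.
ΣO = 2.58481; factor = 6/ΣO = 2.32125.
Si apfu = 0.85898 × 2.32125 = 1.994.

1.994 Si apfu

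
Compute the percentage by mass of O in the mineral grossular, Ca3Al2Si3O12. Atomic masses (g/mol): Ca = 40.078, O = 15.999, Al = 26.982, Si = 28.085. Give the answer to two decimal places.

42.62 mass %

Molar mass of Ca3Al2Si3O12: 3*40.078 + 2*26.982 + 3*28.085 + 12*15.999 = 450.441 g/mol.
Mass of O per formula unit: 12 × 15.999 = 191.988 g.
Weight fraction O = 191.988 / 450.441 = 0.4262.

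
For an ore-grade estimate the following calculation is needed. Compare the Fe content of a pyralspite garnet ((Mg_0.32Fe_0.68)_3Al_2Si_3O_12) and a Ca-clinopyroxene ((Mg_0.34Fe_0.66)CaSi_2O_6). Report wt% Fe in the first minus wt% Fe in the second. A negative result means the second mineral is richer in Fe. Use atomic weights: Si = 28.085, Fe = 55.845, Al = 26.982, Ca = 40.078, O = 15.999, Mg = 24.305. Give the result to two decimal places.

M((Mg_0.32Fe_0.68)_3Al_2Si_3O_12) = 467.464 g/mol, so wt% Fe = 113.924/467.464 × 100 = 24.37%.
M((Mg_0.34Fe_0.66)CaSi_2O_6) = 237.363 g/mol, so wt% Fe = 36.858/237.363 × 100 = 15.53%.
24.37 − 15.53 = 8.84 pp.

8.84 percentage points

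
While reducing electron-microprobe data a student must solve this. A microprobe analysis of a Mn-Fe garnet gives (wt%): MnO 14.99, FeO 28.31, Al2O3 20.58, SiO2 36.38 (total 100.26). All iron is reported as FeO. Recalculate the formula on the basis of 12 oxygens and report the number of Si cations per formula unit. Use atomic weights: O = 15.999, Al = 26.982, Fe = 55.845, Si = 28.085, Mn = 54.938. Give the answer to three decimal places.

3.000 Si apfu

14.99 wt% MnO ÷ 70.937 g/mol = 0.21131 mol, giving 0.21131 Mn and 0.21131 O.
28.31 wt% FeO ÷ 71.844 g/mol = 0.39405 mol, giving 0.39405 Fe and 0.39405 O.
20.58 wt% Al2O3 ÷ 101.961 g/mol = 0.20184 mol, giving 0.40368 Al and 0.60552 O.
36.38 wt% SiO2 ÷ 60.083 g/mol = 0.60550 mol, giving 0.60550 Si and 1.21100 O.
Oxygen sums to 2.42188; scaling by 12/2.42188 = 4.95483 puts the formula on 12 O.
Si: 0.60550 × 4.95483 = 3.000 atoms per formula unit.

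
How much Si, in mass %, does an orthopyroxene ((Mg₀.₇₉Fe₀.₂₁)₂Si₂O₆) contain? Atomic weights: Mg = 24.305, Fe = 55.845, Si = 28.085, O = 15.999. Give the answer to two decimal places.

26.25 mass %

M((Mg₀.₇₉Fe₀.₂₁)₂Si₂O₆) = 214.021 g/mol.
Si contributes 2 × 28.085 = 56.170 g per mole.
56.170/214.021 = 0.2625 → 26.25%.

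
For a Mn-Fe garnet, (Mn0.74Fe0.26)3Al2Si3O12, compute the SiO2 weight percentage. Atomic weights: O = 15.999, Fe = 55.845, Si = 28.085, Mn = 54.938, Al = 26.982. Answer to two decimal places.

36.36 wt%

Formula mass = 495.728 g/mol.
3 Si → 3.0000 mol SiO2 per formula unit; M(SiO2) = 60.083, so SiO2 mass = 180.249 g.
180.249/495.728 × 100 = 36.36 wt%.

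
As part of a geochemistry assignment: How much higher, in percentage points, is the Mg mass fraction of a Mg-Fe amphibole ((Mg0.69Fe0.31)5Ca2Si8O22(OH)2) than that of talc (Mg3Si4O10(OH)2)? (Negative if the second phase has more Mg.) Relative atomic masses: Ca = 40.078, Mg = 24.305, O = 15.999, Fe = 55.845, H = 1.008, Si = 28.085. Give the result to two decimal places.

-9.49 percentage points

M((Mg0.69Fe0.31)5Ca2Si8O22(OH)2) = 861.240 g/mol, so wt% Mg = 83.852/861.240 × 100 = 9.74%.
M(Mg3Si4O10(OH)2) = 379.259 g/mol, so wt% Mg = 72.915/379.259 × 100 = 19.23%.
9.74 − 19.23 = -9.49 pp.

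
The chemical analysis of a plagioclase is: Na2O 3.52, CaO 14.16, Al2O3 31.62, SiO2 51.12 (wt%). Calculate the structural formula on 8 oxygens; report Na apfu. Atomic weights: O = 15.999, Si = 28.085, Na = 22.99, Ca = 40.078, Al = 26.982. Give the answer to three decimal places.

0.309 Na apfu

Na2O (M=61.979): mol = 0.05679; Na = 0.11358, O = 0.05679.
CaO (M=56.077): mol = 0.25251; Ca = 0.25251, O = 0.25251.
Al2O3 (M=101.961): mol = 0.31012; Al = 0.62024, O = 0.93036.
SiO2 (M=60.083): mol = 0.85082; Si = 0.85082, O = 1.70164.
ΣO = 2.94130; factor = 8/ΣO = 2.71989.
Na apfu = 0.11358 × 2.71989 = 0.309.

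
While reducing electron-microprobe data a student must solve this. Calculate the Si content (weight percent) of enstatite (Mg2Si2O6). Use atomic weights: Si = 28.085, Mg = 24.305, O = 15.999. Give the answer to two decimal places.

27.98 weight percent

M(Mg2Si2O6) = 200.774 g/mol.
Si contributes 2 × 28.085 = 56.170 g per mole.
56.170/200.774 = 0.2798 → 27.98%.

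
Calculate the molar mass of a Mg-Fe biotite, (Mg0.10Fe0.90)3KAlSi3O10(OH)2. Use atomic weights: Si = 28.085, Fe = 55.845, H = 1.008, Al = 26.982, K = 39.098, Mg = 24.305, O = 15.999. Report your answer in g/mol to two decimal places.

M = 0.30(24.305) + 2.70(55.845) + 1(39.098) + 1(26.982) + 3(28.085) + 12(15.999) + 2(1.008)

502.41 g/mol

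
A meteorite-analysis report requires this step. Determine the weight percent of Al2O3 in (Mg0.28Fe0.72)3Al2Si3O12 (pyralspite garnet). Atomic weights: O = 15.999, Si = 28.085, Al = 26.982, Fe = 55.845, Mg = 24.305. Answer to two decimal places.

M((Mg0.28Fe0.72)3Al2Si3O12) = 471.248 g/mol; M(Al2O3) = 101.961 g/mol.
Moles Al2O3 per formula unit = 2 Al ÷ 2 = 1.0000.
Al2O3 fraction = (1.0000 × 101.961) / 471.248 = 101.961/471.248 = 0.2164.

21.64 wt%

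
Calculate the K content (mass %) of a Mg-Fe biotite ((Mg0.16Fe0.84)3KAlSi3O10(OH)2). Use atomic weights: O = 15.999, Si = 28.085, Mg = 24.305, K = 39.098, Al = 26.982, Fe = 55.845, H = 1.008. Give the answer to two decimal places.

Molar mass of (Mg0.16Fe0.84)3KAlSi3O10(OH)2: 0.48·24.305 + 2.52·55.845 + 1·39.098 + 1·26.982 + 3·28.085 + 12·15.999 + 2·1.008 = 496.735 g/mol.
Mass of K per formula unit: 1 × 39.098 = 39.098 g.
Weight fraction K = 39.098 / 496.735 = 0.0787.

7.87 mass %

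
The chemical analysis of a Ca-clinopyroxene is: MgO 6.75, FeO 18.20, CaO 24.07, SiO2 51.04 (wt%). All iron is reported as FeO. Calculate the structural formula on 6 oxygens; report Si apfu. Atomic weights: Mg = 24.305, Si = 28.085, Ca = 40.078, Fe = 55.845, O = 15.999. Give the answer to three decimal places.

MgO (M=40.304): mol = 0.16748; Mg = 0.16748, O = 0.16748.
FeO (M=71.844): mol = 0.25333; Fe = 0.25333, O = 0.25333.
CaO (M=56.077): mol = 0.42923; Ca = 0.42923, O = 0.42923.
SiO2 (M=60.083): mol = 0.84949; Si = 0.84949, O = 1.69898.
ΣO = 2.54902; factor = 6/ΣO = 2.35385.
Si apfu = 0.84949 × 2.35385 = 2.000.

2.000 Si apfu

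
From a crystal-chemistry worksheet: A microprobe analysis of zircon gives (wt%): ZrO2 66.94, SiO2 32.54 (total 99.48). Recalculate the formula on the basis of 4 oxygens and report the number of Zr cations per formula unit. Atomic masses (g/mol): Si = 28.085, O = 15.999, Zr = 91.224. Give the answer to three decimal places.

66.94 wt% ZrO2 ÷ 123.222 g/mol = 0.54325 mol, giving 0.54325 Zr and 1.08650 O.
32.54 wt% SiO2 ÷ 60.083 g/mol = 0.54158 mol, giving 0.54158 Si and 1.08316 O.
Oxygen sums to 2.16966; scaling by 4/2.16966 = 1.84361 puts the formula on 4 O.
Zr: 0.54325 × 1.84361 = 1.002 atoms per formula unit.

1.002 Zr apfu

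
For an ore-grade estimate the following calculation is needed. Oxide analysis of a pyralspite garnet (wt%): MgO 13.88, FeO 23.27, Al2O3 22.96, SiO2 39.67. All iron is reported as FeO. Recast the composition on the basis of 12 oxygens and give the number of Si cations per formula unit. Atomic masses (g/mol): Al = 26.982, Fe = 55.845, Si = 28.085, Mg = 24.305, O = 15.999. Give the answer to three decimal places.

MgO (M=40.304): mol = 0.34438; Mg = 0.34438, O = 0.34438.
FeO (M=71.844): mol = 0.32390; Fe = 0.32390, O = 0.32390.
Al2O3 (M=101.961): mol = 0.22518; Al = 0.45036, O = 0.67554.
SiO2 (M=60.083): mol = 0.66025; Si = 0.66025, O = 1.32050.
ΣO = 2.66432; factor = 12/ΣO = 4.50396.
Si apfu = 0.66025 × 4.50396 = 2.974.

2.974 Si apfu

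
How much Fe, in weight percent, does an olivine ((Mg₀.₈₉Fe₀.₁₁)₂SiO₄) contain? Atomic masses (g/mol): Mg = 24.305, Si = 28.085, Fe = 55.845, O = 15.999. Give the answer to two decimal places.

8.32 weight percent

Molar mass of (Mg₀.₈₉Fe₀.₁₁)₂SiO₄: 1.78*24.305 + 0.22*55.845 + 1*28.085 + 4*15.999 = 147.630 g/mol.
Mass of Fe per formula unit: 0.22 × 55.845 = 12.286 g.
Weight fraction Fe = 12.286 / 147.630 = 0.0832.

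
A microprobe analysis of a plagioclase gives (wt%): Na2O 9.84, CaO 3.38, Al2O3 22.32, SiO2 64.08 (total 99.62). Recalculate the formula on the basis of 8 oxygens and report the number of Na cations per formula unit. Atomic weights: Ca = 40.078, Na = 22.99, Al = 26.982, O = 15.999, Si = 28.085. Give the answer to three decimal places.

0.844 Na apfu

9.84 wt% Na2O ÷ 61.979 g/mol = 0.15876 mol, giving 0.31752 Na and 0.15876 O.
3.38 wt% CaO ÷ 56.077 g/mol = 0.06027 mol, giving 0.06027 Ca and 0.06027 O.
22.32 wt% Al2O3 ÷ 101.961 g/mol = 0.21891 mol, giving 0.43782 Al and 0.65673 O.
64.08 wt% SiO2 ÷ 60.083 g/mol = 1.06652 mol, giving 1.06652 Si and 2.13304 O.
Oxygen sums to 3.00880; scaling by 8/3.00880 = 2.65887 puts the formula on 8 O.
Na: 0.31752 × 2.65887 = 0.844 atoms per formula unit.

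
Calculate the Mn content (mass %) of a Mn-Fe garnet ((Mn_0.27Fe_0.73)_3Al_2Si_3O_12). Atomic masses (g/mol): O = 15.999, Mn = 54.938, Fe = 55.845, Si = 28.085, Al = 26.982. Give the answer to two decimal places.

8.95 mass %

Molar mass of (Mn_0.27Fe_0.73)_3Al_2Si_3O_12: 0.81×54.938 + 2.19×55.845 + 2×26.982 + 3×28.085 + 12×15.999 = 497.007 g/mol.
Mass of Mn per formula unit: 0.81 × 54.938 = 44.500 g.
Weight fraction Mn = 44.500 / 497.007 = 0.0895.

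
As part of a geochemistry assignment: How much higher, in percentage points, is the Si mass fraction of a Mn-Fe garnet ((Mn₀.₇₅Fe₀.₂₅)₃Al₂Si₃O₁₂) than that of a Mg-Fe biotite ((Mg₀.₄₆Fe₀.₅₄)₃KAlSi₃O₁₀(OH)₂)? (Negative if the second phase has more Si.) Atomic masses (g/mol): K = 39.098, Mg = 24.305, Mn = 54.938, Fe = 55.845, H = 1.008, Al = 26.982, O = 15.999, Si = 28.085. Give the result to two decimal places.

-0.99 percentage points

First mineral: 84.255 g Si in 495.701 g formula = 17.00 wt% Si.
Second mineral: 84.255 g Si in 468.349 g formula = 17.99 wt% Si.
17.00% − 17.99% gives a difference of -0.99 percentage points.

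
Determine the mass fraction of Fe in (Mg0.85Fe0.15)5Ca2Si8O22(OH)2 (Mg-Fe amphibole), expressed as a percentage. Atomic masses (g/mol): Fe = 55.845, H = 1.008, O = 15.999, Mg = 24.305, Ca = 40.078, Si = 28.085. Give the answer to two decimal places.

5.01 weight percent

M((Mg0.85Fe0.15)5Ca2Si8O22(OH)2) = 836.008 g/mol.
Fe contributes 0.75 × 55.845 = 41.884 g per mole.
41.884/836.008 = 0.0501 → 5.01%.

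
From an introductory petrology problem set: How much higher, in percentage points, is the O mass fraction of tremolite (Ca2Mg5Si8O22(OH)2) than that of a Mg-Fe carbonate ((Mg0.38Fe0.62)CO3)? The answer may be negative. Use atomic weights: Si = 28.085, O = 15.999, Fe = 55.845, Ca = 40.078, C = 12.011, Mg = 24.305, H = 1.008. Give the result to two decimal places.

O in Ca2Mg5Si8O22(OH)2: molar mass 812.353 g/mol; 24×15.999 = 383.976 g → 47.27 wt%.
O in (Mg0.38Fe0.62)CO3: molar mass 103.868 g/mol; 3×15.999 = 47.997 g → 46.21 wt%.
Difference = 47.27 − 46.21 = 1.06 percentage points.

1.06 percentage points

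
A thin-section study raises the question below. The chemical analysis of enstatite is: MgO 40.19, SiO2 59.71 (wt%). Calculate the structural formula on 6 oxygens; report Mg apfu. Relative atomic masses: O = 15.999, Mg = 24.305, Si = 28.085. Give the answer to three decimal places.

2.005 Mg apfu

MgO (M=40.304): mol = 0.99717; Mg = 0.99717, O = 0.99717.
SiO2 (M=60.083): mol = 0.99379; Si = 0.99379, O = 1.98758.
ΣO = 2.98475; factor = 6/ΣO = 2.01022.
Mg apfu = 0.99717 × 2.01022 = 2.005.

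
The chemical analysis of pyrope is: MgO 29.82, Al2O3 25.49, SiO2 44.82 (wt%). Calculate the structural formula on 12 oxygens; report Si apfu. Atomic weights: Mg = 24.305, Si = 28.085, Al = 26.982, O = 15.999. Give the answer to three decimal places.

3.002 Si apfu

MgO (M=40.304): mol = 0.73988; Mg = 0.73988, O = 0.73988.
Al2O3 (M=101.961): mol = 0.25000; Al = 0.50000, O = 0.75000.
SiO2 (M=60.083): mol = 0.74597; Si = 0.74597, O = 1.49194.
ΣO = 2.98182; factor = 12/ΣO = 4.02439.
Si apfu = 0.74597 × 4.02439 = 3.002.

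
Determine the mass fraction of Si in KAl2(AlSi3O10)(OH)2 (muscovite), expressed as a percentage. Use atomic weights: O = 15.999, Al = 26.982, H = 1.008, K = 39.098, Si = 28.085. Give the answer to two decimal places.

21.15 weight percent

M(KAl2(AlSi3O10)(OH)2) = 398.303 g/mol.
Si contributes 3 × 28.085 = 84.255 g per mole.
84.255/398.303 = 0.2115 → 21.15%.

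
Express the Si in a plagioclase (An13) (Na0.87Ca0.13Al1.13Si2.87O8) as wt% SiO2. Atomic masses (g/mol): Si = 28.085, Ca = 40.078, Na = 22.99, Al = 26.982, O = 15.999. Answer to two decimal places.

65.24 wt%

Molar mass of Na0.87Ca0.13Al1.13Si2.87O8 = 0.87·22.99 + 0.13·40.078 + 1.13·26.982 + 2.87·28.085 + 8·15.999 = 264.297 g/mol.
Each formula unit contains 2.87 Si, equivalent to 2.87/1 = 2.8700 mol SiO2.
M(SiO2) = 1×28.085 + 2×15.999 = 60.083 g/mol.
Mass of SiO2 per formula unit = 2.8700 × 60.083 = 172.438 g.
SiO2 wt% = 172.438 / 264.297 × 100 = 65.24%.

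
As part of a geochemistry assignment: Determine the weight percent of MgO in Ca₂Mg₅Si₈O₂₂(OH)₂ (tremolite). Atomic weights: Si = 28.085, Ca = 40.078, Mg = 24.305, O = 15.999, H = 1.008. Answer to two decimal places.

M(Ca₂Mg₅Si₈O₂₂(OH)₂) = 812.353 g/mol; M(MgO) = 40.304 g/mol.
Moles MgO per formula unit = 5 Mg ÷ 1 = 5.0000.
MgO fraction = (5.0000 × 40.304) / 812.353 = 201.520/812.353 = 0.2481.

24.81 wt%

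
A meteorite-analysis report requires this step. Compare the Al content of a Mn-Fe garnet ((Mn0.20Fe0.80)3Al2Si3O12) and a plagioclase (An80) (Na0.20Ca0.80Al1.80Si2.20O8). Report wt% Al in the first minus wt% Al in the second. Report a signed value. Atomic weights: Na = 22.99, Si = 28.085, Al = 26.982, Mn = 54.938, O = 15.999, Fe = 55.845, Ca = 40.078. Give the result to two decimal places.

-6.81 percentage points

M((Mn0.20Fe0.80)3Al2Si3O12) = 497.198 g/mol, so wt% Al = 53.964/497.198 × 100 = 10.85%.
M(Na0.20Ca0.80Al1.80Si2.20O8) = 275.007 g/mol, so wt% Al = 48.568/275.007 × 100 = 17.66%.
10.85 − 17.66 = -6.81 pp.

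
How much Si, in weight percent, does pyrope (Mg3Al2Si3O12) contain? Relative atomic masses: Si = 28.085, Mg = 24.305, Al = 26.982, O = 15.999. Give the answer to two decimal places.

20.90 weight percent

Formula mass = 3*24.305 + 2*26.982 + 3*28.085 + 12*15.999 = 403.122 g/mol, of which 84.255 g is Si.
So Si makes up 84.255/403.122 = 0.2090 of the mass, i.e. 20.90%.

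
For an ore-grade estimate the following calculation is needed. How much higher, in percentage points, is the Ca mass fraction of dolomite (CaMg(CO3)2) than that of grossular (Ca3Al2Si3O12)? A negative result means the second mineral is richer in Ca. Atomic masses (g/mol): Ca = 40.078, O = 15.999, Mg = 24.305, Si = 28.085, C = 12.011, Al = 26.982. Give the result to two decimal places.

-4.96 percentage points

First mineral: 40.078 g Ca in 184.399 g formula = 21.73 wt% Ca.
Second mineral: 120.234 g Ca in 450.441 g formula = 26.69 wt% Ca.
21.73% − 26.69% gives a difference of -4.96 percentage points.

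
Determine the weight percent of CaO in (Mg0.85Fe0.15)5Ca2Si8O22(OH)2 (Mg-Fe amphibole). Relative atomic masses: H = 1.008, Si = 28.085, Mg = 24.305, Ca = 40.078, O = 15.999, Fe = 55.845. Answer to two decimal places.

M((Mg0.85Fe0.15)5Ca2Si8O22(OH)2) = 836.008 g/mol; M(CaO) = 56.077 g/mol.
Moles CaO per formula unit = 2 Ca ÷ 1 = 2.0000.
CaO fraction = (2.0000 × 56.077) / 836.008 = 112.154/836.008 = 0.1342.

13.42 wt%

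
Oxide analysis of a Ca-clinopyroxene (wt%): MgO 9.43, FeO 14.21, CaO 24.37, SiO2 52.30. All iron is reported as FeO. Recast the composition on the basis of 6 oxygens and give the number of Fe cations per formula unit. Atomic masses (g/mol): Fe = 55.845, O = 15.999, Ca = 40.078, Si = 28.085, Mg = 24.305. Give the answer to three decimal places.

MgO (M=40.304): mol = 0.23397; Mg = 0.23397, O = 0.23397.
FeO (M=71.844): mol = 0.19779; Fe = 0.19779, O = 0.19779.
CaO (M=56.077): mol = 0.43458; Ca = 0.43458, O = 0.43458.
SiO2 (M=60.083): mol = 0.87046; Si = 0.87046, O = 1.74092.
ΣO = 2.60726; factor = 6/ΣO = 2.30127.
Fe apfu = 0.19779 × 2.30127 = 0.455.

0.455 Fe apfu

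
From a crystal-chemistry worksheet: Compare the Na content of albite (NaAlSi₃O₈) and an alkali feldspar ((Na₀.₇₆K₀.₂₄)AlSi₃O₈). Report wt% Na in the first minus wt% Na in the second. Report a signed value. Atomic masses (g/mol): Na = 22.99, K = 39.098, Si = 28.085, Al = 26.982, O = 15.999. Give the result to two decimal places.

M(NaAlSi₃O₈) = 262.219 g/mol, so wt% Na = 22.990/262.219 × 100 = 8.77%.
M((Na₀.₇₆K₀.₂₄)AlSi₃O₈) = 266.085 g/mol, so wt% Na = 17.472/266.085 × 100 = 6.57%.
8.77 − 6.57 = 2.20 pp.

2.20 percentage points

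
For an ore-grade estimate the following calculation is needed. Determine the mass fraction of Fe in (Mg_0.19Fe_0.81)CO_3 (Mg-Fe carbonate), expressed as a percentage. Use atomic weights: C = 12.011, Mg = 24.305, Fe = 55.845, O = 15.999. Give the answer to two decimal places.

Formula mass = 0.19×24.305 + 0.81×55.845 + 1×12.011 + 3×15.999 = 109.860 g/mol, of which 45.234 g is Fe.
So Fe makes up 45.234/109.860 = 0.4117 of the mass, i.e. 41.17%.

41.17 wt%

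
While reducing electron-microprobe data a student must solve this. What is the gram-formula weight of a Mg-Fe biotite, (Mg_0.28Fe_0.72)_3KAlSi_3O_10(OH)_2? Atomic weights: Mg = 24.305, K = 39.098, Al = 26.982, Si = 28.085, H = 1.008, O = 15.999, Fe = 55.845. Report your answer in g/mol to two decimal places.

485.38 g/mol

The formula mass is the sum 0.84*24.305 + 2.16*55.845 + 1*39.098 + 1*26.982 + 3*28.085 + 12*15.999 + 2*1.008.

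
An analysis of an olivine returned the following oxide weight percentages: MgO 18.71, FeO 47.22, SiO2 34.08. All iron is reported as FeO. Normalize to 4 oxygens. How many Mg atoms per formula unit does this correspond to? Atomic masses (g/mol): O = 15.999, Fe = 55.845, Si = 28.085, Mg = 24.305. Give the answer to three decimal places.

0.823 Mg apfu

18.71 wt% MgO ÷ 40.304 g/mol = 0.46422 mol, giving 0.46422 Mg and 0.46422 O.
47.22 wt% FeO ÷ 71.844 g/mol = 0.65726 mol, giving 0.65726 Fe and 0.65726 O.
34.08 wt% SiO2 ÷ 60.083 g/mol = 0.56722 mol, giving 0.56722 Si and 1.13444 O.
Oxygen sums to 2.25592; scaling by 4/2.25592 = 1.77311 puts the formula on 4 O.
Mg: 0.46422 × 1.77311 = 0.823 atoms per formula unit.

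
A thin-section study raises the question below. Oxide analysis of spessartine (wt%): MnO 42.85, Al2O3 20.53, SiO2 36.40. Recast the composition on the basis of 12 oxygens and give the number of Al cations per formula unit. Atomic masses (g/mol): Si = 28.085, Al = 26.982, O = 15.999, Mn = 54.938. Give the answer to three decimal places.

42.85 wt% MnO ÷ 70.937 g/mol = 0.60406 mol, giving 0.60406 Mn and 0.60406 O.
20.53 wt% Al2O3 ÷ 101.961 g/mol = 0.20135 mol, giving 0.40270 Al and 0.60405 O.
36.40 wt% SiO2 ÷ 60.083 g/mol = 0.60583 mol, giving 0.60583 Si and 1.21166 O.
Oxygen sums to 2.41977; scaling by 12/2.41977 = 4.95915 puts the formula on 12 O.
Al: 0.40270 × 4.95915 = 1.997 atoms per formula unit.

1.997 Al apfu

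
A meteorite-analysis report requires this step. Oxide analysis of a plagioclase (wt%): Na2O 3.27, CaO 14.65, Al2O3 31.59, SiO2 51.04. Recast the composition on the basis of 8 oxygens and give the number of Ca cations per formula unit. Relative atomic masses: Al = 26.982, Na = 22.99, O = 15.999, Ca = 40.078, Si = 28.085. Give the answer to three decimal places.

0.710 Ca apfu

Na2O: 3.27/61.979 = 0.05276 mol → 0.10552 mol Na, 0.05276 mol O.
CaO: 14.65/56.077 = 0.26125 mol → 0.26125 mol Ca, 0.26125 mol O.
Al2O3: 31.59/101.961 = 0.30982 mol → 0.61964 mol Al, 0.92946 mol O.
SiO2: 51.04/60.083 = 0.84949 mol → 0.84949 mol Si, 1.69898 mol O.
Total oxygen = 2.94245 mol. Normalization factor = 8/2.94245 = 2.71882.
Ca per 8 O = 0.26125 × 2.71882 = 0.710.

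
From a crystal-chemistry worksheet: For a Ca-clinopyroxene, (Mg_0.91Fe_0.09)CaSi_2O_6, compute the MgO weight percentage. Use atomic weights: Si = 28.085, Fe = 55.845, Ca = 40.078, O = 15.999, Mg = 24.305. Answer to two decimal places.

M((Mg_0.91Fe_0.09)CaSi_2O_6) = 219.386 g/mol; M(MgO) = 40.304 g/mol.
Moles MgO per formula unit = 0.91 Mg ÷ 1 = 0.9100.
MgO fraction = (0.9100 × 40.304) / 219.386 = 36.677/219.386 = 0.1672.

16.72 wt%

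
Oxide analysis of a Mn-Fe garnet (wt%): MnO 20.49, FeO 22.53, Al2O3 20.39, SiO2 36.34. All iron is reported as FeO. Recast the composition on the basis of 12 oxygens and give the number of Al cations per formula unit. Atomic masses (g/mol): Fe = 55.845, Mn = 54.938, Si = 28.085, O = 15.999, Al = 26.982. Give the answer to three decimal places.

20.49 wt% MnO ÷ 70.937 g/mol = 0.28885 mol, giving 0.28885 Mn and 0.28885 O.
22.53 wt% FeO ÷ 71.844 g/mol = 0.31360 mol, giving 0.31360 Fe and 0.31360 O.
20.39 wt% Al2O3 ÷ 101.961 g/mol = 0.19998 mol, giving 0.39996 Al and 0.59994 O.
36.34 wt% SiO2 ÷ 60.083 g/mol = 0.60483 mol, giving 0.60483 Si and 1.20966 O.
Oxygen sums to 2.41205; scaling by 12/2.41205 = 4.97502 puts the formula on 12 O.
Al: 0.39996 × 4.97502 = 1.990 atoms per formula unit.

1.990 Al apfu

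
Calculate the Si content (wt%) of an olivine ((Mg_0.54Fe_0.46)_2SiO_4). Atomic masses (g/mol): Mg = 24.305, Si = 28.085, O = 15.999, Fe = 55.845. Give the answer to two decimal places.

16.55 wt%

Molar mass of (Mg_0.54Fe_0.46)_2SiO_4: 1.08×24.305 + 0.92×55.845 + 1×28.085 + 4×15.999 = 169.708 g/mol.
Mass of Si per formula unit: 1 × 28.085 = 28.085 g.
Weight fraction Si = 28.085 / 169.708 = 0.1655.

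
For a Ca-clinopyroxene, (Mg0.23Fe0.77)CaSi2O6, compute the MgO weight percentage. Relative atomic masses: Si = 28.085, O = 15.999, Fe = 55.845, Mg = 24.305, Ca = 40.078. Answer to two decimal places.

3.85 wt%

M((Mg0.23Fe0.77)CaSi2O6) = 240.833 g/mol; M(MgO) = 40.304 g/mol.
Moles MgO per formula unit = 0.23 Mg ÷ 1 = 0.2300.
MgO fraction = (0.2300 × 40.304) / 240.833 = 9.270/240.833 = 0.0385.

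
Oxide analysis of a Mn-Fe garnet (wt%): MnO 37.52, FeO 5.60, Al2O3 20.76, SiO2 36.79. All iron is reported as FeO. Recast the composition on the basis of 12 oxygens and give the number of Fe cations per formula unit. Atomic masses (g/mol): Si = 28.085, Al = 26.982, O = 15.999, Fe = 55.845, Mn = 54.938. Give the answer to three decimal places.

0.383 Fe apfu

MnO: 37.52/70.937 = 0.52892 mol → 0.52892 mol Mn, 0.52892 mol O.
FeO: 5.60/71.844 = 0.07795 mol → 0.07795 mol Fe, 0.07795 mol O.
Al2O3: 20.76/101.961 = 0.20361 mol → 0.40722 mol Al, 0.61083 mol O.
SiO2: 36.79/60.083 = 0.61232 mol → 0.61232 mol Si, 1.22464 mol O.
Total oxygen = 2.44234 mol. Normalization factor = 12/2.44234 = 4.91332.
Fe per 12 O = 0.07795 × 4.91332 = 0.383.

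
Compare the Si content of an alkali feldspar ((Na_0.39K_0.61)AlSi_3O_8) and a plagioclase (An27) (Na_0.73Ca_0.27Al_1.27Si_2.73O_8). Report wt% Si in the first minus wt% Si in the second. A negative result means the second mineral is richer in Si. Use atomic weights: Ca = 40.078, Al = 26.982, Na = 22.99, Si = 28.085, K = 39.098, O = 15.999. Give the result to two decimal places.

First mineral: 84.255 g Si in 272.045 g formula = 30.97 wt% Si.
Second mineral: 76.672 g Si in 266.535 g formula = 28.77 wt% Si.
30.97% − 28.77% gives a difference of 2.20 percentage points.

2.20 percentage points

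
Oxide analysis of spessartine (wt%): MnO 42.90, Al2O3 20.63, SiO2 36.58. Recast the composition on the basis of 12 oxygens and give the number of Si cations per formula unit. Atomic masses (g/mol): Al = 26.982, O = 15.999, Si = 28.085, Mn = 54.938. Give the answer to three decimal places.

MnO (M=70.937): mol = 0.60476; Mn = 0.60476, O = 0.60476.
Al2O3 (M=101.961): mol = 0.20233; Al = 0.40466, O = 0.60699.
SiO2 (M=60.083): mol = 0.60882; Si = 0.60882, O = 1.21764.
ΣO = 2.42939; factor = 12/ΣO = 4.93951.
Si apfu = 0.60882 × 4.93951 = 3.007.

3.007 Si apfu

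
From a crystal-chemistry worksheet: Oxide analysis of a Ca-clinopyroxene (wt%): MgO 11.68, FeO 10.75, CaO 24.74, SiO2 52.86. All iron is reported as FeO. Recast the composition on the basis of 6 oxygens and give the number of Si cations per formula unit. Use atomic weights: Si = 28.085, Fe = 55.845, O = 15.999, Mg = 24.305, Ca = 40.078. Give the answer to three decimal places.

1.999 Si apfu

MgO: 11.68/40.304 = 0.28980 mol → 0.28980 mol Mg, 0.28980 mol O.
FeO: 10.75/71.844 = 0.14963 mol → 0.14963 mol Fe, 0.14963 mol O.
CaO: 24.74/56.077 = 0.44118 mol → 0.44118 mol Ca, 0.44118 mol O.
SiO2: 52.86/60.083 = 0.87978 mol → 0.87978 mol Si, 1.75956 mol O.
Total oxygen = 2.64017 mol. Normalization factor = 6/2.64017 = 2.27258.
Si per 6 O = 0.87978 × 2.27258 = 1.999.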